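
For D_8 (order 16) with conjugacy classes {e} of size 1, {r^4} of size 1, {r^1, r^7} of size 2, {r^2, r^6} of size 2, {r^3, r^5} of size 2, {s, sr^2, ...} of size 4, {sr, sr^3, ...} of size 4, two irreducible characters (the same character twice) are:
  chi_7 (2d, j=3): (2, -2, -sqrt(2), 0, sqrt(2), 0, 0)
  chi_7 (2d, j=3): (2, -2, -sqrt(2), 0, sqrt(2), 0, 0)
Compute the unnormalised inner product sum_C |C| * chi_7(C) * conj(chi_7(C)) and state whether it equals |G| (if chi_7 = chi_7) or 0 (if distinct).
Sum = 16 = |G| = 16; so <chi_7, chi_7> = 1 (norm-1 confirms irreducibility).

Solution. Compute term by term over conjugacy classes (|C| * chi_7(C) * conj(chi_7(C))):
  1*(2)*conj(2) + 1*(-2)*conj(-2) + 2*(-sqrt(2))*conj(-sqrt(2)) + 2*(0)*conj(0) + 2*(sqrt(2))*conj(sqrt(2)) + 4*(0)*conj(0) + 4*(0)*conj(0)
  = (4) + (4) + (4) + (0) + (4) + (0) + (0)
  = 16.
Dividing by |G| = 16 gives 16/16 = 1, matching the row-orthogonality relation <chi_7, chi_7> = [chi_7 = chi_7].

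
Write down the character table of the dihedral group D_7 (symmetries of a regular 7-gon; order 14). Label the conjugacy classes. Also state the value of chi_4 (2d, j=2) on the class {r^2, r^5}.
Conjugacy classes: {e} of size 1, {r^1, r^6} of size 2, {r^2, r^5} of size 2, {r^3, r^4} of size 2, {s, sr, ..., sr^6} of size 7.
Character table:
  irrep \ class              {e} (size 1)  {r^1, r^6} (size 2)  {r^2, r^5} (size 2)  {r^3, r^4} (size 2)  {s, sr, ..., sr^6} (size 7)
  chi_1 (triv)               1             1                    1                    1                    1                          
  chi_2 (sign: r->1, s->-1)  1             1                    1                    1                    -1                         
  chi_3 (2d, j=1)            2             2*cos(2*pi/7)        -2*cos(3*pi/7)       -2*cos(pi/7)         0                          
  chi_4 (2d, j=2)            2             -2*cos(3*pi/7)       -2*cos(pi/7)         2*cos(2*pi/7)        0                          
  chi_5 (2d, j=3)            2             -2*cos(pi/7)         2*cos(2*pi/7)        -2*cos(3*pi/7)       0                          

Spot check: chi_4 (2d, j=2) on {r^2, r^5} = -2*cos(pi/7).

Solution. D_7 has order 2*7 = 14 with 5 conjugacy classes, hence 5 irreducibles. Sum of squared dims 1 + 1 + 4 + 4 + 4 = 14 = |G|. Linear characters come from the abelianisation; the 2-dimensional irreps have character r^k -> 2*cos(2*pi*j*k/7), reflections -> 0.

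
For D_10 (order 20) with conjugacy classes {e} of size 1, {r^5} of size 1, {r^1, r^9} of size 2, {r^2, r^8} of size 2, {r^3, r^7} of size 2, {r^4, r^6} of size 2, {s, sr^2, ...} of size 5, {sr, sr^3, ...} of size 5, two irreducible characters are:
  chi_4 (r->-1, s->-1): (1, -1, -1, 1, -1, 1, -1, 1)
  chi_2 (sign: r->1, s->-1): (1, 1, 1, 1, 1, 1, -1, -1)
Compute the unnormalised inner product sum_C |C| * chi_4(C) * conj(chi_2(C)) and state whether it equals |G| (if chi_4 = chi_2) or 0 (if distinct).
Sum = 0; so <chi_4, chi_2> = 0 (distinct irreducibles are orthogonal).

Working: Compute term by term over conjugacy classes (|C| * chi_4(C) * conj(chi_2(C))):
  1*(1)*conj(1) + 1*(-1)*conj(1) + 2*(-1)*conj(1) + 2*(1)*conj(1) + 2*(-1)*conj(1) + 2*(1)*conj(1) + 5*(-1)*conj(-1) + 5*(1)*conj(-1)
  = (1) + (-1) + (-2) + (2) + (-2) + (2) + (5) + (-5)
  = 0.
Dividing by |G| = 20 gives 0/20 = 0, matching the row-orthogonality relation <chi_4, chi_2> = [chi_4 = chi_2].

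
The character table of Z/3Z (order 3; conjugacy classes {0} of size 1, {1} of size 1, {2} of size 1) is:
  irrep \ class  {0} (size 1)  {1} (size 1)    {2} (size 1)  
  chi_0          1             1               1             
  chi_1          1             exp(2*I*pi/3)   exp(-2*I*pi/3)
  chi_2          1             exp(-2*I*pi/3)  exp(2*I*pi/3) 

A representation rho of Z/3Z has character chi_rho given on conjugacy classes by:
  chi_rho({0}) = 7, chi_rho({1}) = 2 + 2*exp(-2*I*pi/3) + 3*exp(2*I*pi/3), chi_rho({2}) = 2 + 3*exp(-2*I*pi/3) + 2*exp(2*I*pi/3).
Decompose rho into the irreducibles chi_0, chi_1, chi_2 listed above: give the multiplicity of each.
Multiplicities: chi_0: 2, chi_1: 3, chi_2: 2.

Proof sketch: Use <chi_rho, chi> = (1/|G|) sum_C |C| * chi_rho(C) * conj(chi(C)) with |G| = 3 for each irreducible chi in the table:
  <chi_rho, chi_0> = (1/3)[1*(7)*conj(1) + 1*(2 + 2*exp(-2*I*pi/3) + 3*exp(2*I*pi/3))*conj(1) + 1*(2 + 3*exp(-2*I*pi/3) + 2*exp(2*I*pi/3))*conj(1)]
      = (1/3)[(7) + (2 + 2*exp(-2*I*pi/3) + 3*exp(2*I*pi/3)) + (2 + 3*exp(-2*I*pi/3) + 2*exp(2*I*pi/3))] = 6/3 = 2
  <chi_rho, chi_1> = (1/3)[1*(7)*conj(1) + 1*(2 + 2*exp(-2*I*pi/3) + 3*exp(2*I*pi/3))*conj(exp(2*I*pi/3)) + 1*(2 + 3*exp(-2*I*pi/3) + 2*exp(2*I*pi/3))*conj(exp(-2*I*pi/3))]
      = (1/3)[(7) + (1) + (1)] = 9/3 = 3
  <chi_rho, chi_2> = (1/3)[1*(7)*conj(1) + 1*(2 + 2*exp(-2*I*pi/3) + 3*exp(2*I*pi/3))*conj(exp(-2*I*pi/3)) + 1*(2 + 3*exp(-2*I*pi/3) + 2*exp(2*I*pi/3))*conj(exp(2*I*pi/3))]
      = (1/3)[(7) + (2 + 3*exp(-2*I*pi/3) + 2*exp(2*I*pi/3)) + (2 + 2*exp(-2*I*pi/3) + 3*exp(2*I*pi/3))] = 6/3 = 2
(Exp terms are combined using exp(i*s)*conj(exp(i*t)) = exp(i*(s-t)), and sums of them are collapsed using the identity that for every m > 1 the m distinct m-th roots of unity sum to 0, e.g. 1 + exp(2*I*pi/3) + exp(-2*I*pi/3) = 0.)
Dimension check: dim(rho) = sum (mult * dim) = 2*1 + 3*1 + 2*1 = 7 = chi_rho(e) = 7.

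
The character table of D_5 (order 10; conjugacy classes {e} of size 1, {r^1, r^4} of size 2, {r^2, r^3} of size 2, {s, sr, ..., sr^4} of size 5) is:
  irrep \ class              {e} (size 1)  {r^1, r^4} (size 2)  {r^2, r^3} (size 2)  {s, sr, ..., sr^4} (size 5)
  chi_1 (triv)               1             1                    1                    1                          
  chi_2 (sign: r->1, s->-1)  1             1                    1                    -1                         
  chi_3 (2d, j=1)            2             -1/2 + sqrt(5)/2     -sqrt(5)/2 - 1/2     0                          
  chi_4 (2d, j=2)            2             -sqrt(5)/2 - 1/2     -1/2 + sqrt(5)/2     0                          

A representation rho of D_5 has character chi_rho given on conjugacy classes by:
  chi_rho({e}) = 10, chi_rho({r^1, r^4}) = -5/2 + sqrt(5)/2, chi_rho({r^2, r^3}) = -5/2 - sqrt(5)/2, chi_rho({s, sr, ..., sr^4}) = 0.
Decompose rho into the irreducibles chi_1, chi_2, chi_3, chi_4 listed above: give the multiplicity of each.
Multiplicities: chi_1: 0, chi_2: 0, chi_3: 3, chi_4: 2.

Reasoning: Use <chi_rho, chi> = (1/|G|) sum_C |C| * chi_rho(C) * conj(chi(C)) with |G| = 10 for each irreducible chi in the table:
  <chi_rho, chi_1> = (1/10)[1*(10)*conj(1) + 2*(-5/2 + sqrt(5)/2)*conj(1) + 2*(-5/2 - sqrt(5)/2)*conj(1) + 5*(0)*conj(1)]
      = (1/10)[(10) + (-5 + sqrt(5)) + (-5 - sqrt(5)) + (0)] = 0/10 = 0
  <chi_rho, chi_2> = (1/10)[1*(10)*conj(1) + 2*(-5/2 + sqrt(5)/2)*conj(1) + 2*(-5/2 - sqrt(5)/2)*conj(1) + 5*(0)*conj(-1)]
      = (1/10)[(10) + (-5 + sqrt(5)) + (-5 - sqrt(5)) + (0)] = 0/10 = 0
  <chi_rho, chi_3> = (1/10)[1*(10)*conj(2) + 2*(-5/2 + sqrt(5)/2)*conj(-1/2 + sqrt(5)/2) + 2*(-5/2 - sqrt(5)/2)*conj(-sqrt(5)/2 - 1/2) + 5*(0)*conj(0)]
      = (1/10)[(20) + (5 - 3*sqrt(5)) + (5 + 3*sqrt(5)) + (0)] = 30/10 = 3
  <chi_rho, chi_4> = (1/10)[1*(10)*conj(2) + 2*(-5/2 + sqrt(5)/2)*conj(-sqrt(5)/2 - 1/2) + 2*(-5/2 - sqrt(5)/2)*conj(-1/2 + sqrt(5)/2) + 5*(0)*conj(0)]
      = (1/10)[(20) + (2*sqrt(5)) + (-2*sqrt(5)) + (0)] = 20/10 = 2
Dimension check: dim(rho) = sum (mult * dim) = 0*1 + 0*1 + 3*2 + 2*2 = 10 = chi_rho(e) = 10.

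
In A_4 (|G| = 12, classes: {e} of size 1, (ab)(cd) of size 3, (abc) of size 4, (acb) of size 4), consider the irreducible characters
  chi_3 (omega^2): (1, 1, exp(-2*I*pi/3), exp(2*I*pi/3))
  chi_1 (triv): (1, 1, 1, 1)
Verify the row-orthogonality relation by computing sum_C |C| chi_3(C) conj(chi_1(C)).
Sum = 0; so <chi_3, chi_1> = 0 (distinct irreducibles are orthogonal).

Derivation: Compute term by term over conjugacy classes (|C| * chi_3(C) * conj(chi_1(C))):
  1*(1)*conj(1) + 3*(1)*conj(1) + 4*(exp(-2*I*pi/3))*conj(1) + 4*(exp(2*I*pi/3))*conj(1)
  = (1) + (3) + (4*exp(-2*I*pi/3)) + (4*exp(2*I*pi/3))
  = 0.
(Exp terms are combined using exp(i*s)*conj(exp(i*t)) = exp(i*(s-t)), and sums of them are collapsed using the identity that for every m > 1 the m distinct m-th roots of unity sum to 0, e.g. 1 + exp(2*I*pi/3) + exp(-2*I*pi/3) = 0.)
Dividing by |G| = 12 gives 0/12 = 0, matching the row-orthogonality relation <chi_3, chi_1> = [chi_3 = chi_1].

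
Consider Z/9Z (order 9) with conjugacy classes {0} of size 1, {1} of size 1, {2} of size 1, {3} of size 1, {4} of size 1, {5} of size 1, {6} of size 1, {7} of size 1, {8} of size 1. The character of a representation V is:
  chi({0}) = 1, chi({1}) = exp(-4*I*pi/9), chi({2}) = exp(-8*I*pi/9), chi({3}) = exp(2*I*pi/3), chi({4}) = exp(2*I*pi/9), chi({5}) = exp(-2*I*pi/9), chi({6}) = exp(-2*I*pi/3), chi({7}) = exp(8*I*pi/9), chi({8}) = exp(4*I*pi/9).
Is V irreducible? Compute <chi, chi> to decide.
Irreducible: <chi, chi> = 1.

Reasoning: <chi, chi> = (1/|G|) sum_C |C| * |chi(C)|^2 = (1/9)[1*|1|^2 + 1*|exp(-4*I*pi/9)|^2 + 1*|exp(-8*I*pi/9)|^2 + 1*|exp(2*I*pi/3)|^2 + 1*|exp(2*I*pi/9)|^2 + 1*|exp(-2*I*pi/9)|^2 + 1*|exp(-2*I*pi/3)|^2 + 1*|exp(8*I*pi/9)|^2 + 1*|exp(4*I*pi/9)|^2]
  = (1/9)[(1) + (1) + (1) + (1) + (1) + (1) + (1) + (1) + (1)] = 9/9 = 1.
(Exp terms are combined using exp(i*s)*conj(exp(i*t)) = exp(i*(s-t)), and sums of them are collapsed using the identity that for every m > 1 the m distinct m-th roots of unity sum to 0, e.g. 1 + exp(2*I*pi/3) + exp(-2*I*pi/3) = 0.)
A character is irreducible iff <chi, chi> = 1, so this representation is irreducible.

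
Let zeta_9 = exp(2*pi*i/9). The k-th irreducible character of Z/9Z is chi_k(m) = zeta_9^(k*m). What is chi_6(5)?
chi_6(5) = zeta_9^30 = exp(2*I*pi/3)

Derivation: chi_6(5) = zeta_9^(6*5) = zeta_9^30. Since zeta_9^9 = 1, this equals zeta_9^3 = exp(2*pi*i*3/9) = exp(2*I*pi/3).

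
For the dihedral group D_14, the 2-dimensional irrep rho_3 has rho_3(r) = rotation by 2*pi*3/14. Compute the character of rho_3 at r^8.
chi_{rho_3}(r^8) = 2*cos(2*pi*3*8/14) = -2*cos(3*pi/7)

Details: rho_3(r^8) is rotation by angle 2*pi*3*8/14, whose trace is 2*cos(2*pi*3*8/14) = -2*cos(3*pi/7).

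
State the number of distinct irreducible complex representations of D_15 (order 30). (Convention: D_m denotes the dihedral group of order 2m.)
9

The number of irreducible complex representations of a finite group equals its number of conjugacy classes. D_15 has 9 conjugacy classes ((n+3)/2 for n odd), so D_15 (order 30) has exactly 9 irreducible complex representations.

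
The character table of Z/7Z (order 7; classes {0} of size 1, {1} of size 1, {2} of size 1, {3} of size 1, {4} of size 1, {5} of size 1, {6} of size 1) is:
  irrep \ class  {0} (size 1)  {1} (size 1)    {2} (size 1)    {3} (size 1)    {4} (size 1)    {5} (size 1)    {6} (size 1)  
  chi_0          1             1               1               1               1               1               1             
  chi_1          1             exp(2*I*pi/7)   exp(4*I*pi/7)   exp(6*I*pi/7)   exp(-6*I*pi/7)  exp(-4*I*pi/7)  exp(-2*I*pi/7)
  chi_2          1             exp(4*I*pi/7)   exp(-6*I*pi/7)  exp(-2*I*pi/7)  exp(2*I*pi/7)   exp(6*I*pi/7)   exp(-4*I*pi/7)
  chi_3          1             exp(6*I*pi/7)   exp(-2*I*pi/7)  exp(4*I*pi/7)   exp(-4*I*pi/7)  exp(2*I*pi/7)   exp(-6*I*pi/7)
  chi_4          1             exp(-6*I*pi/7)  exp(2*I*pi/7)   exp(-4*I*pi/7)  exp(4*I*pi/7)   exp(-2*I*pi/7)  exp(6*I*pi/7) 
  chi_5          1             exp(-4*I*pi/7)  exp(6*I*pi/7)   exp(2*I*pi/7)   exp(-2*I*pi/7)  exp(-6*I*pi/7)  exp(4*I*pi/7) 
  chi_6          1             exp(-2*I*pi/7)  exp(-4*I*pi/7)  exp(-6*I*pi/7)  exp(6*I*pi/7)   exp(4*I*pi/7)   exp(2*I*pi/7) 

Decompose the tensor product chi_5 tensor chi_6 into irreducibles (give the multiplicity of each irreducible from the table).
chi_5 tensor chi_6 = chi_4 (all other irreducibles have multiplicity 0).

Argument: The character of a tensor product is the pointwise product (chi_5 * chi_6)(C) = chi_5(C) * chi_6(C):
  {0}: (1)*(1), {1}: (exp(-4*I*pi/7))*(exp(-2*I*pi/7)), {2}: (exp(6*I*pi/7))*(exp(-4*I*pi/7)), {3}: (exp(2*I*pi/7))*(exp(-6*I*pi/7)), {4}: (exp(-2*I*pi/7))*(exp(6*I*pi/7)), {5}: (exp(-6*I*pi/7))*(exp(4*I*pi/7)), {6}: (exp(4*I*pi/7))*(exp(2*I*pi/7))
so (chi_5 * chi_6) takes values
  {0} -> 1, {1} -> exp(-6*I*pi/7), {2} -> exp(2*I*pi/7), {3} -> exp(-4*I*pi/7), {4} -> exp(4*I*pi/7), {5} -> exp(-2*I*pi/7), {6} -> exp(6*I*pi/7).
Now take the inner product of this character with each irreducible chi from the table, <chi_5*chi_6, chi> = (1/7) sum_C |C| (chi_5*chi_6)(C) conj(chi(C)):
  <chi_5*chi_6, chi_0> = (1/7)[1*(1)*conj(1) + 1*(exp(-6*I*pi/7))*conj(1) + 1*(exp(2*I*pi/7))*conj(1) + 1*(exp(-4*I*pi/7))*conj(1) + 1*(exp(4*I*pi/7))*conj(1) + 1*(exp(-2*I*pi/7))*conj(1) + 1*(exp(6*I*pi/7))*conj(1)]
      = (1/7)[(1) + (exp(-6*I*pi/7)) + (exp(2*I*pi/7)) + (exp(-4*I*pi/7)) + (exp(4*I*pi/7)) + (exp(-2*I*pi/7)) + (exp(6*I*pi/7))] = 0/7 = 0
  <chi_5*chi_6, chi_1> = (1/7)[1*(1)*conj(1) + 1*(exp(-6*I*pi/7))*conj(exp(2*I*pi/7)) + 1*(exp(2*I*pi/7))*conj(exp(4*I*pi/7)) + 1*(exp(-4*I*pi/7))*conj(exp(6*I*pi/7)) + 1*(exp(4*I*pi/7))*conj(exp(-6*I*pi/7)) + 1*(exp(-2*I*pi/7))*conj(exp(-4*I*pi/7)) + 1*(exp(6*I*pi/7))*conj(exp(-2*I*pi/7))]
      = (1/7)[(1) + (exp(6*I*pi/7)) + (exp(-2*I*pi/7)) + (exp(4*I*pi/7)) + (exp(-4*I*pi/7)) + (exp(2*I*pi/7)) + (exp(-6*I*pi/7))] = 0/7 = 0
  <chi_5*chi_6, chi_2> = (1/7)[1*(1)*conj(1) + 1*(exp(-6*I*pi/7))*conj(exp(4*I*pi/7)) + 1*(exp(2*I*pi/7))*conj(exp(-6*I*pi/7)) + 1*(exp(-4*I*pi/7))*conj(exp(-2*I*pi/7)) + 1*(exp(4*I*pi/7))*conj(exp(2*I*pi/7)) + 1*(exp(-2*I*pi/7))*conj(exp(6*I*pi/7)) + 1*(exp(6*I*pi/7))*conj(exp(-4*I*pi/7))]
      = (1/7)[(1) + (exp(4*I*pi/7)) + (exp(-6*I*pi/7)) + (exp(-2*I*pi/7)) + (exp(2*I*pi/7)) + (exp(6*I*pi/7)) + (exp(-4*I*pi/7))] = 0/7 = 0
  <chi_5*chi_6, chi_3> = (1/7)[1*(1)*conj(1) + 1*(exp(-6*I*pi/7))*conj(exp(6*I*pi/7)) + 1*(exp(2*I*pi/7))*conj(exp(-2*I*pi/7)) + 1*(exp(-4*I*pi/7))*conj(exp(4*I*pi/7)) + 1*(exp(4*I*pi/7))*conj(exp(-4*I*pi/7)) + 1*(exp(-2*I*pi/7))*conj(exp(2*I*pi/7)) + 1*(exp(6*I*pi/7))*conj(exp(-6*I*pi/7))]
      = (1/7)[(1) + (exp(2*I*pi/7)) + (exp(4*I*pi/7)) + (exp(6*I*pi/7)) + (exp(-6*I*pi/7)) + (exp(-4*I*pi/7)) + (exp(-2*I*pi/7))] = 0/7 = 0
  <chi_5*chi_6, chi_4> = (1/7)[1*(1)*conj(1) + 1*(exp(-6*I*pi/7))*conj(exp(-6*I*pi/7)) + 1*(exp(2*I*pi/7))*conj(exp(2*I*pi/7)) + 1*(exp(-4*I*pi/7))*conj(exp(-4*I*pi/7)) + 1*(exp(4*I*pi/7))*conj(exp(4*I*pi/7)) + 1*(exp(-2*I*pi/7))*conj(exp(-2*I*pi/7)) + 1*(exp(6*I*pi/7))*conj(exp(6*I*pi/7))]
      = (1/7)[(1) + (1) + (1) + (1) + (1) + (1) + (1)] = 7/7 = 1
  <chi_5*chi_6, chi_5> = (1/7)[1*(1)*conj(1) + 1*(exp(-6*I*pi/7))*conj(exp(-4*I*pi/7)) + 1*(exp(2*I*pi/7))*conj(exp(6*I*pi/7)) + 1*(exp(-4*I*pi/7))*conj(exp(2*I*pi/7)) + 1*(exp(4*I*pi/7))*conj(exp(-2*I*pi/7)) + 1*(exp(-2*I*pi/7))*conj(exp(-6*I*pi/7)) + 1*(exp(6*I*pi/7))*conj(exp(4*I*pi/7))]
      = (1/7)[(1) + (exp(-2*I*pi/7)) + (exp(-4*I*pi/7)) + (exp(-6*I*pi/7)) + (exp(6*I*pi/7)) + (exp(4*I*pi/7)) + (exp(2*I*pi/7))] = 0/7 = 0
  <chi_5*chi_6, chi_6> = (1/7)[1*(1)*conj(1) + 1*(exp(-6*I*pi/7))*conj(exp(-2*I*pi/7)) + 1*(exp(2*I*pi/7))*conj(exp(-4*I*pi/7)) + 1*(exp(-4*I*pi/7))*conj(exp(-6*I*pi/7)) + 1*(exp(4*I*pi/7))*conj(exp(6*I*pi/7)) + 1*(exp(-2*I*pi/7))*conj(exp(4*I*pi/7)) + 1*(exp(6*I*pi/7))*conj(exp(2*I*pi/7))]
      = (1/7)[(1) + (exp(-4*I*pi/7)) + (exp(6*I*pi/7)) + (exp(2*I*pi/7)) + (exp(-2*I*pi/7)) + (exp(-6*I*pi/7)) + (exp(4*I*pi/7))] = 0/7 = 0
(Exp terms are combined using exp(i*s)*conj(exp(i*t)) = exp(i*(s-t)), and sums of them are collapsed using the identity that for every m > 1 the m distinct m-th roots of unity sum to 0, e.g. 1 + exp(2*I*pi/3) + exp(-2*I*pi/3) = 0.)
Hence the multiplicities are chi_4: 1. Dimension check: dim(chi_5)*dim(chi_6) = 1*1 = 1 and sum (mult * dim) = 1*1 = 1.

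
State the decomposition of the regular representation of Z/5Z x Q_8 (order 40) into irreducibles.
Each irreducible V_i of dimension d_i appears with multiplicity d_i, i.e. rho_reg = (direct sum over all irreducibles V_i) d_i V_i. The irreducible dimensions for Z/5Z x Q_8 are 1, 1, 1, 1, 1, 1, 1, 1, 1, 1, 1, 1, 1, 1, 1, 1, 1, 1, 1, 1, 2, 2, 2, 2, 2: 20 irreducibles of dimension 1, each with multiplicity 1; 5 irreducibles of dimension 2, each with multiplicity 2. Total dimension 20*1*1 + 5*2*2 = 40 = |G|.

Justification: General theorem: in the regular representation of a finite group G, each irreducible appears with multiplicity equal to its dimension. Check: dim(rho_reg) = sum d_i^2 = 1 + 1 + 1 + 1 + 1 + 1 + 1 + 1 + 1 + 1 + 1 + 1 + 1 + 1 + 1 + 1 + 1 + 1 + 1 + 1 + 4 + 4 + 4 + 4 + 4 = 40 = |G|.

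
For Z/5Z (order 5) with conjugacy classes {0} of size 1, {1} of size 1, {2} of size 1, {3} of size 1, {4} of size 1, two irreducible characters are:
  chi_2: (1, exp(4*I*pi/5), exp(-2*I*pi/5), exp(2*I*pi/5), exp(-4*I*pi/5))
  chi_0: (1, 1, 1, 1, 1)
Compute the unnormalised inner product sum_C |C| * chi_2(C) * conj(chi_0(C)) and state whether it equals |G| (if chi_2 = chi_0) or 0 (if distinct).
Sum = 0; so <chi_2, chi_0> = 0 (distinct irreducibles are orthogonal).

Proof sketch: Compute term by term over conjugacy classes (|C| * chi_2(C) * conj(chi_0(C))):
  1*(1)*conj(1) + 1*(exp(4*I*pi/5))*conj(1) + 1*(exp(-2*I*pi/5))*conj(1) + 1*(exp(2*I*pi/5))*conj(1) + 1*(exp(-4*I*pi/5))*conj(1)
  = (1) + (exp(4*I*pi/5)) + (exp(-2*I*pi/5)) + (exp(2*I*pi/5)) + (exp(-4*I*pi/5))
  = 0.
(Exp terms are combined using exp(i*s)*conj(exp(i*t)) = exp(i*(s-t)), and sums of them are collapsed using the identity that for every m > 1 the m distinct m-th roots of unity sum to 0, e.g. 1 + exp(2*I*pi/3) + exp(-2*I*pi/3) = 0.)
Dividing by |G| = 5 gives 0/5 = 0, matching the row-orthogonality relation <chi_2, chi_0> = [chi_2 = chi_0].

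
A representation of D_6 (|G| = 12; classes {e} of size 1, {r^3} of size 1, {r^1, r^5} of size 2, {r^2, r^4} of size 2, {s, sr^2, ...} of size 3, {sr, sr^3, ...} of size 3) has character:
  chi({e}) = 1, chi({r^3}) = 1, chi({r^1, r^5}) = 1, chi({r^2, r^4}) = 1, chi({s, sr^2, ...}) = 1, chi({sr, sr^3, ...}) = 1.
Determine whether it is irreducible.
Irreducible: <chi, chi> = 1.

Solution. <chi, chi> = (1/|G|) sum_C |C| * |chi(C)|^2 = (1/12)[1*|1|^2 + 1*|1|^2 + 2*|1|^2 + 2*|1|^2 + 3*|1|^2 + 3*|1|^2]
  = (1/12)[(1) + (1) + (2) + (2) + (3) + (3)] = 12/12 = 1.
A character is irreducible iff <chi, chi> = 1, so this representation is irreducible.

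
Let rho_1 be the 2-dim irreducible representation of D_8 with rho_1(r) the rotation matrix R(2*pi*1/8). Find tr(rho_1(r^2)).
chi_{rho_1}(r^2) = 2*cos(2*pi*1*2/8) = 0

rho_1(r^2) is rotation by angle 2*pi*1*2/8, whose trace is 2*cos(2*pi*1*2/8) = 0.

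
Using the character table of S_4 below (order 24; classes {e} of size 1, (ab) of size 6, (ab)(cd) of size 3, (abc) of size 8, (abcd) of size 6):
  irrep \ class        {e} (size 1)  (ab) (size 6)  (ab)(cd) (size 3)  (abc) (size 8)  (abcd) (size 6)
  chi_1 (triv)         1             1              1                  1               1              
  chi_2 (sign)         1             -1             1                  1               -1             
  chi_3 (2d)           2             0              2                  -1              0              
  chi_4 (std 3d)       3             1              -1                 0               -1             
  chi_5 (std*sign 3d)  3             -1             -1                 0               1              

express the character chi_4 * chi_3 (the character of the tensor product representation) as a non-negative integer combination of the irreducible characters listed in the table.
chi_4 tensor chi_3 = chi_4 + chi_5 (all other irreducibles have multiplicity 0).

Reasoning: The character of a tensor product is the pointwise product (chi_4 * chi_3)(C) = chi_4(C) * chi_3(C):
  {e}: (3)*(2), (ab): (1)*(0), (ab)(cd): (-1)*(2), (abc): (0)*(-1), (abcd): (-1)*(0)
so (chi_4 * chi_3) takes values
  {e} -> 6, (ab) -> 0, (ab)(cd) -> -2, (abc) -> 0, (abcd) -> 0.
Now take the inner product of this character with each irreducible chi from the table, <chi_4*chi_3, chi> = (1/24) sum_C |C| (chi_4*chi_3)(C) conj(chi(C)):
  <chi_4*chi_3, chi_1> = (1/24)[1*(6)*conj(1) + 6*(0)*conj(1) + 3*(-2)*conj(1) + 8*(0)*conj(1) + 6*(0)*conj(1)]
      = (1/24)[(6) + (0) + (-6) + (0) + (0)] = 0/24 = 0
  <chi_4*chi_3, chi_2> = (1/24)[1*(6)*conj(1) + 6*(0)*conj(-1) + 3*(-2)*conj(1) + 8*(0)*conj(1) + 6*(0)*conj(-1)]
      = (1/24)[(6) + (0) + (-6) + (0) + (0)] = 0/24 = 0
  <chi_4*chi_3, chi_3> = (1/24)[1*(6)*conj(2) + 6*(0)*conj(0) + 3*(-2)*conj(2) + 8*(0)*conj(-1) + 6*(0)*conj(0)]
      = (1/24)[(12) + (0) + (-12) + (0) + (0)] = 0/24 = 0
  <chi_4*chi_3, chi_4> = (1/24)[1*(6)*conj(3) + 6*(0)*conj(1) + 3*(-2)*conj(-1) + 8*(0)*conj(0) + 6*(0)*conj(-1)]
      = (1/24)[(18) + (0) + (6) + (0) + (0)] = 24/24 = 1
  <chi_4*chi_3, chi_5> = (1/24)[1*(6)*conj(3) + 6*(0)*conj(-1) + 3*(-2)*conj(-1) + 8*(0)*conj(0) + 6*(0)*conj(1)]
      = (1/24)[(18) + (0) + (6) + (0) + (0)] = 24/24 = 1
Hence the multiplicities are chi_4: 1, chi_5: 1. Dimension check: dim(chi_4)*dim(chi_3) = 3*2 = 6 and sum (mult * dim) = 1*3 + 1*3 = 6.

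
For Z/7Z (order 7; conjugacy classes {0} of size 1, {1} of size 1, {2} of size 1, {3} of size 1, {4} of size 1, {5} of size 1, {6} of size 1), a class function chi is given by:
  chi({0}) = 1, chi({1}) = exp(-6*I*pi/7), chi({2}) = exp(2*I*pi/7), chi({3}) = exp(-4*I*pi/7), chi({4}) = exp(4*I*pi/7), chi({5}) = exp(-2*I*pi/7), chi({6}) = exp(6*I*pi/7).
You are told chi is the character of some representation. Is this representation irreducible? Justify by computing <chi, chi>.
Irreducible: <chi, chi> = 1.

Explanation: <chi, chi> = (1/|G|) sum_C |C| * |chi(C)|^2 = (1/7)[1*|1|^2 + 1*|exp(-6*I*pi/7)|^2 + 1*|exp(2*I*pi/7)|^2 + 1*|exp(-4*I*pi/7)|^2 + 1*|exp(4*I*pi/7)|^2 + 1*|exp(-2*I*pi/7)|^2 + 1*|exp(6*I*pi/7)|^2]
  = (1/7)[(1) + (1) + (1) + (1) + (1) + (1) + (1)] = 7/7 = 1.
(Exp terms are combined using exp(i*s)*conj(exp(i*t)) = exp(i*(s-t)), and sums of them are collapsed using the identity that for every m > 1 the m distinct m-th roots of unity sum to 0, e.g. 1 + exp(2*I*pi/3) + exp(-2*I*pi/3) = 0.)
A character is irreducible iff <chi, chi> = 1, so this representation is irreducible.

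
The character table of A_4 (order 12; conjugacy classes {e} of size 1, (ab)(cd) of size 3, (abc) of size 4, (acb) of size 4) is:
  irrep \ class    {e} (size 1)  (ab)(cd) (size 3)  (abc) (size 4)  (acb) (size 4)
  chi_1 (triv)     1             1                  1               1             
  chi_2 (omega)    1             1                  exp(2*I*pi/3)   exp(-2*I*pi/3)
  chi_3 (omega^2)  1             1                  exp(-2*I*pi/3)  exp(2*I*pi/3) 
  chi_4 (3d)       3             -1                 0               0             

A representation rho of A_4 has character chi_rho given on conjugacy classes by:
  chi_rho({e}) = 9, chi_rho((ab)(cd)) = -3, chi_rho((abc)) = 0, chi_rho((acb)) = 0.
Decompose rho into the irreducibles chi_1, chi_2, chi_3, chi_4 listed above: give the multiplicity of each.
Multiplicities: chi_1: 0, chi_2: 0, chi_3: 0, chi_4: 3.

Reasoning: Use <chi_rho, chi> = (1/|G|) sum_C |C| * chi_rho(C) * conj(chi(C)) with |G| = 12 for each irreducible chi in the table:
  <chi_rho, chi_1> = (1/12)[1*(9)*conj(1) + 3*(-3)*conj(1) + 4*(0)*conj(1) + 4*(0)*conj(1)]
      = (1/12)[(9) + (-9) + (0) + (0)] = 0/12 = 0
  <chi_rho, chi_2> = (1/12)[1*(9)*conj(1) + 3*(-3)*conj(1) + 4*(0)*conj(exp(2*I*pi/3)) + 4*(0)*conj(exp(-2*I*pi/3))]
      = (1/12)[(9) + (-9) + (0) + (0)] = 0/12 = 0
  <chi_rho, chi_3> = (1/12)[1*(9)*conj(1) + 3*(-3)*conj(1) + 4*(0)*conj(exp(-2*I*pi/3)) + 4*(0)*conj(exp(2*I*pi/3))]
      = (1/12)[(9) + (-9) + (0) + (0)] = 0/12 = 0
  <chi_rho, chi_4> = (1/12)[1*(9)*conj(3) + 3*(-3)*conj(-1) + 4*(0)*conj(0) + 4*(0)*conj(0)]
      = (1/12)[(27) + (9) + (0) + (0)] = 36/12 = 3
(Exp terms are combined using exp(i*s)*conj(exp(i*t)) = exp(i*(s-t)), and sums of them are collapsed using the identity that for every m > 1 the m distinct m-th roots of unity sum to 0, e.g. 1 + exp(2*I*pi/3) + exp(-2*I*pi/3) = 0.)
Dimension check: dim(rho) = sum (mult * dim) = 0*1 + 0*1 + 0*1 + 3*3 = 9 = chi_rho(e) = 9.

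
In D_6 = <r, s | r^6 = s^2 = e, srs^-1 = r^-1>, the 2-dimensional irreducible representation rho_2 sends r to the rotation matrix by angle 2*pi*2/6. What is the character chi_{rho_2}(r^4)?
chi_{rho_2}(r^4) = 2*cos(2*pi*2*4/6) = -1

Justification: rho_2(r^4) is rotation by angle 2*pi*2*4/6, whose trace is 2*cos(2*pi*2*4/6) = -1.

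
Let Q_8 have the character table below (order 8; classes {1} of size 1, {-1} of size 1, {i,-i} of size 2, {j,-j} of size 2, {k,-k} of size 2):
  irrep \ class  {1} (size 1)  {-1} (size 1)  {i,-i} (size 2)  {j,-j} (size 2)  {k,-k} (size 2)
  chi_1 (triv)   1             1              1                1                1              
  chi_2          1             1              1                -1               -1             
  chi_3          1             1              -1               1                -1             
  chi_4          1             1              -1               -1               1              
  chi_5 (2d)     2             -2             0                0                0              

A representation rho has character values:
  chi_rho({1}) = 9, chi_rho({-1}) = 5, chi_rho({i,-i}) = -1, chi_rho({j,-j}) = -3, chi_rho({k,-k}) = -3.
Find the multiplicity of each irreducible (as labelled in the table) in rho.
Multiplicities: chi_1: 0, chi_2: 3, chi_3: 2, chi_4: 2, chi_5: 1.

Working: Use <chi_rho, chi> = (1/|G|) sum_C |C| * chi_rho(C) * conj(chi(C)) with |G| = 8 for each irreducible chi in the table:
  <chi_rho, chi_1> = (1/8)[1*(9)*conj(1) + 1*(5)*conj(1) + 2*(-1)*conj(1) + 2*(-3)*conj(1) + 2*(-3)*conj(1)]
      = (1/8)[(9) + (5) + (-2) + (-6) + (-6)] = 0/8 = 0
  <chi_rho, chi_2> = (1/8)[1*(9)*conj(1) + 1*(5)*conj(1) + 2*(-1)*conj(1) + 2*(-3)*conj(-1) + 2*(-3)*conj(-1)]
      = (1/8)[(9) + (5) + (-2) + (6) + (6)] = 24/8 = 3
  <chi_rho, chi_3> = (1/8)[1*(9)*conj(1) + 1*(5)*conj(1) + 2*(-1)*conj(-1) + 2*(-3)*conj(1) + 2*(-3)*conj(-1)]
      = (1/8)[(9) + (5) + (2) + (-6) + (6)] = 16/8 = 2
  <chi_rho, chi_4> = (1/8)[1*(9)*conj(1) + 1*(5)*conj(1) + 2*(-1)*conj(-1) + 2*(-3)*conj(-1) + 2*(-3)*conj(1)]
      = (1/8)[(9) + (5) + (2) + (6) + (-6)] = 16/8 = 2
  <chi_rho, chi_5> = (1/8)[1*(9)*conj(2) + 1*(5)*conj(-2) + 2*(-1)*conj(0) + 2*(-3)*conj(0) + 2*(-3)*conj(0)]
      = (1/8)[(18) + (-10) + (0) + (0) + (0)] = 8/8 = 1
Dimension check: dim(rho) = sum (mult * dim) = 0*1 + 3*1 + 2*1 + 2*1 + 1*2 = 9 = chi_rho(e) = 9.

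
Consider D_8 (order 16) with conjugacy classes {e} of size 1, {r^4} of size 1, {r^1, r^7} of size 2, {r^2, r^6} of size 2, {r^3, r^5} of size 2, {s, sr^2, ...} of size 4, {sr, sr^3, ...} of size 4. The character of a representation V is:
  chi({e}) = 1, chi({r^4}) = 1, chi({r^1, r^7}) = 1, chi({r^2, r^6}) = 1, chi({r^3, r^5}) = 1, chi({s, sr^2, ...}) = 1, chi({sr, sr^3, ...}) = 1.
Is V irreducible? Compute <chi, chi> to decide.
Irreducible: <chi, chi> = 1.

Reasoning: <chi, chi> = (1/|G|) sum_C |C| * |chi(C)|^2 = (1/16)[1*|1|^2 + 1*|1|^2 + 2*|1|^2 + 2*|1|^2 + 2*|1|^2 + 4*|1|^2 + 4*|1|^2]
  = (1/16)[(1) + (1) + (2) + (2) + (2) + (4) + (4)] = 16/16 = 1.
A character is irreducible iff <chi, chi> = 1, so this representation is irreducible.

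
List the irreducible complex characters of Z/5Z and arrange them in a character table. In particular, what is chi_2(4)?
Character table of Z/5Z (irreps indexed chi_0,...,chi_4 with chi_k(m) = zeta_5^(k*m), zeta_5 = exp(2*pi*i/5)):
  irrep \ class  {0} (size 1)  {1} (size 1)    {2} (size 1)    {3} (size 1)    {4} (size 1)  
  chi_0          1             1               1               1               1             
  chi_1          1             exp(2*I*pi/5)   exp(4*I*pi/5)   exp(-4*I*pi/5)  exp(-2*I*pi/5)
  chi_2          1             exp(4*I*pi/5)   exp(-2*I*pi/5)  exp(2*I*pi/5)   exp(-4*I*pi/5)
  chi_3          1             exp(-4*I*pi/5)  exp(2*I*pi/5)   exp(-2*I*pi/5)  exp(4*I*pi/5) 
  chi_4          1             exp(-2*I*pi/5)  exp(-4*I*pi/5)  exp(4*I*pi/5)   exp(2*I*pi/5) 

Spot check: chi_2(4) = zeta_5^(2*4) = zeta_5^8 = exp(-4*I*pi/5).

Details: Z/5Z is abelian, so all 5 irreducible complex representations are 1-dimensional. They are given by chi_k(m) = zeta_5^(k*m) for k = 0,...,4. Row orthogonality: sum_m chi_k(m) conj(chi_l(m)) = 5 * [k = l].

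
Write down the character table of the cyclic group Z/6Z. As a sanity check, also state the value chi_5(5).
Character table of Z/6Z (irreps indexed chi_0,...,chi_5 with chi_k(m) = zeta_6^(k*m), zeta_6 = exp(2*pi*i/6)):
  irrep \ class  {0} (size 1)  {1} (size 1)    {2} (size 1)    {3} (size 1)  {4} (size 1)    {5} (size 1)  
  chi_0          1             1               1               1             1               1             
  chi_1          1             exp(I*pi/3)     exp(2*I*pi/3)   -1            exp(-2*I*pi/3)  exp(-I*pi/3)  
  chi_2          1             exp(2*I*pi/3)   exp(-2*I*pi/3)  1             exp(2*I*pi/3)   exp(-2*I*pi/3)
  chi_3          1             -1              1               -1            1               -1            
  chi_4          1             exp(-2*I*pi/3)  exp(2*I*pi/3)   1             exp(-2*I*pi/3)  exp(2*I*pi/3) 
  chi_5          1             exp(-I*pi/3)    exp(-2*I*pi/3)  -1            exp(2*I*pi/3)   exp(I*pi/3)   

Spot check: chi_5(5) = zeta_6^(5*5) = zeta_6^25 = exp(I*pi/3).

Argument: Z/6Z is abelian, so all 6 irreducible complex representations are 1-dimensional. They are given by chi_k(m) = zeta_6^(k*m) for k = 0,...,5. Row orthogonality: sum_m chi_k(m) conj(chi_l(m)) = 6 * [k = l].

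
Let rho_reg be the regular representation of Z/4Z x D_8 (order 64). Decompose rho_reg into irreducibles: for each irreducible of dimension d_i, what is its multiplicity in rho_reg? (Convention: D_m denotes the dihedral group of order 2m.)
Each irreducible V_i of dimension d_i appears with multiplicity d_i, i.e. rho_reg = (direct sum over all irreducibles V_i) d_i V_i. The irreducible dimensions for Z/4Z x D_8 are 1, 1, 1, 1, 1, 1, 1, 1, 1, 1, 1, 1, 1, 1, 1, 1, 2, 2, 2, 2, 2, 2, 2, 2, 2, 2, 2, 2: 16 irreducibles of dimension 1, each with multiplicity 1; 12 irreducibles of dimension 2, each with multiplicity 2. Total dimension 16*1*1 + 12*2*2 = 64 = |G|.

Working: General theorem: in the regular representation of a finite group G, each irreducible appears with multiplicity equal to its dimension. Check: dim(rho_reg) = sum d_i^2 = 1 + 1 + 1 + 1 + 1 + 1 + 1 + 1 + 1 + 1 + 1 + 1 + 1 + 1 + 1 + 1 + 4 + 4 + 4 + 4 + 4 + 4 + 4 + 4 + 4 + 4 + 4 + 4 = 64 = |G|.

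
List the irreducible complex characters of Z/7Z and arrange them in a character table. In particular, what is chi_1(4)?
Character table of Z/7Z (irreps indexed chi_0,...,chi_6 with chi_k(m) = zeta_7^(k*m), zeta_7 = exp(2*pi*i/7)):
  irrep \ class  {0} (size 1)  {1} (size 1)    {2} (size 1)    {3} (size 1)    {4} (size 1)    {5} (size 1)    {6} (size 1)  
  chi_0          1             1               1               1               1               1               1             
  chi_1          1             exp(2*I*pi/7)   exp(4*I*pi/7)   exp(6*I*pi/7)   exp(-6*I*pi/7)  exp(-4*I*pi/7)  exp(-2*I*pi/7)
  chi_2          1             exp(4*I*pi/7)   exp(-6*I*pi/7)  exp(-2*I*pi/7)  exp(2*I*pi/7)   exp(6*I*pi/7)   exp(-4*I*pi/7)
  chi_3          1             exp(6*I*pi/7)   exp(-2*I*pi/7)  exp(4*I*pi/7)   exp(-4*I*pi/7)  exp(2*I*pi/7)   exp(-6*I*pi/7)
  chi_4          1             exp(-6*I*pi/7)  exp(2*I*pi/7)   exp(-4*I*pi/7)  exp(4*I*pi/7)   exp(-2*I*pi/7)  exp(6*I*pi/7) 
  chi_5          1             exp(-4*I*pi/7)  exp(6*I*pi/7)   exp(2*I*pi/7)   exp(-2*I*pi/7)  exp(-6*I*pi/7)  exp(4*I*pi/7) 
  chi_6          1             exp(-2*I*pi/7)  exp(-4*I*pi/7)  exp(-6*I*pi/7)  exp(6*I*pi/7)   exp(4*I*pi/7)   exp(2*I*pi/7) 

Spot check: chi_1(4) = zeta_7^(1*4) = zeta_7^4 = exp(-6*I*pi/7).

Explanation: Z/7Z is abelian, so all 7 irreducible complex representations are 1-dimensional. They are given by chi_k(m) = zeta_7^(k*m) for k = 0,...,6. Row orthogonality: sum_m chi_k(m) conj(chi_l(m)) = 7 * [k = l].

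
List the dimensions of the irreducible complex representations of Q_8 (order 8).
Dimensions: 1, 1, 1, 1, 2

Working: There are 5 irreducibles (= number of conjugacy classes). Their dimensions d_i satisfy sum d_i^2 = |G| = 8: 1 + 1 + 1 + 1 + 4 = 8.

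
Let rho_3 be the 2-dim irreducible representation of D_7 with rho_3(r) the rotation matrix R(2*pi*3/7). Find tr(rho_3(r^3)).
chi_{rho_3}(r^3) = 2*cos(2*pi*3*3/7) = -2*cos(3*pi/7)

Derivation: rho_3(r^3) is rotation by angle 2*pi*3*3/7, whose trace is 2*cos(2*pi*3*3/7) = -2*cos(3*pi/7).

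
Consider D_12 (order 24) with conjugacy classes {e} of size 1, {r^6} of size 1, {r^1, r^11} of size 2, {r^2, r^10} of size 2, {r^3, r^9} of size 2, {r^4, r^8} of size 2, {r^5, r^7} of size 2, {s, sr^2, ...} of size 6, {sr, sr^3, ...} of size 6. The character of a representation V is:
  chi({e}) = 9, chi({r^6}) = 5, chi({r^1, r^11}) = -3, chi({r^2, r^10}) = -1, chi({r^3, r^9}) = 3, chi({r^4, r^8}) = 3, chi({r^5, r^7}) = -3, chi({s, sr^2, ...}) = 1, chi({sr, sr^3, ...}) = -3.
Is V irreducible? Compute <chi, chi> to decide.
Not irreducible (reducible): <chi, chi> = 10 > 1.

Explanation: <chi, chi> = (1/|G|) sum_C |C| * |chi(C)|^2 = (1/24)[1*|9|^2 + 1*|5|^2 + 2*|-3|^2 + 2*|-1|^2 + 2*|3|^2 + 2*|3|^2 + 2*|-3|^2 + 6*|1|^2 + 6*|-3|^2]
  = (1/24)[(81) + (25) + (18) + (2) + (18) + (18) + (18) + (6) + (54)] = 240/24 = 10.
A character is irreducible iff <chi, chi> = 1, so this representation is reducible.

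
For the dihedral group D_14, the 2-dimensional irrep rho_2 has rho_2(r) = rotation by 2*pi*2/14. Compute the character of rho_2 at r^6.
chi_{rho_2}(r^6) = 2*cos(2*pi*2*6/14) = 2*cos(2*pi/7)

Proof sketch: rho_2(r^6) is rotation by angle 2*pi*2*6/14, whose trace is 2*cos(2*pi*2*6/14) = 2*cos(2*pi/7).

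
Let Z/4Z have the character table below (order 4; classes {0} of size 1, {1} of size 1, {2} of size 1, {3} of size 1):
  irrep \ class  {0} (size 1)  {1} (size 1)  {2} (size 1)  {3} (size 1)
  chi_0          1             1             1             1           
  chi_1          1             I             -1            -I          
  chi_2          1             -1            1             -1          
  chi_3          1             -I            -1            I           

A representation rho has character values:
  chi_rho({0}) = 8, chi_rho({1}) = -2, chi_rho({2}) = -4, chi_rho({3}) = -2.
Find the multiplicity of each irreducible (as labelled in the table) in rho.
Multiplicities: chi_0: 0, chi_1: 3, chi_2: 2, chi_3: 3.

Solution. Use <chi_rho, chi> = (1/|G|) sum_C |C| * chi_rho(C) * conj(chi(C)) with |G| = 4 for each irreducible chi in the table:
  <chi_rho, chi_0> = (1/4)[1*(8)*conj(1) + 1*(-2)*conj(1) + 1*(-4)*conj(1) + 1*(-2)*conj(1)]
      = (1/4)[(8) + (-2) + (-4) + (-2)] = 0/4 = 0
  <chi_rho, chi_1> = (1/4)[1*(8)*conj(1) + 1*(-2)*conj(I) + 1*(-4)*conj(-1) + 1*(-2)*conj(-I)]
      = (1/4)[(8) + (2*I) + (4) + (-2*I)] = 12/4 = 3
  <chi_rho, chi_2> = (1/4)[1*(8)*conj(1) + 1*(-2)*conj(-1) + 1*(-4)*conj(1) + 1*(-2)*conj(-1)]
      = (1/4)[(8) + (2) + (-4) + (2)] = 8/4 = 2
  <chi_rho, chi_3> = (1/4)[1*(8)*conj(1) + 1*(-2)*conj(-I) + 1*(-4)*conj(-1) + 1*(-2)*conj(I)]
      = (1/4)[(8) + (-2*I) + (4) + (2*I)] = 12/4 = 3
(Exp terms are combined using exp(i*s)*conj(exp(i*t)) = exp(i*(s-t)), and sums of them are collapsed using the identity that for every m > 1 the m distinct m-th roots of unity sum to 0, e.g. 1 + exp(2*I*pi/3) + exp(-2*I*pi/3) = 0.)
Dimension check: dim(rho) = sum (mult * dim) = 0*1 + 3*1 + 2*1 + 3*1 = 8 = chi_rho(e) = 8.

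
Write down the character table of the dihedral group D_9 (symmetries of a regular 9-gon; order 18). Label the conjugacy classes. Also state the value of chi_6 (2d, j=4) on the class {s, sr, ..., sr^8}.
Conjugacy classes: {e} of size 1, {r^1, r^8} of size 2, {r^2, r^7} of size 2, {r^3, r^6} of size 2, {r^4, r^5} of size 2, {s, sr, ..., sr^8} of size 9.
Character table:
  irrep \ class              {e} (size 1)  {r^1, r^8} (size 2)  {r^2, r^7} (size 2)  {r^3, r^6} (size 2)  {r^4, r^5} (size 2)  {s, sr, ..., sr^8} (size 9)
  chi_1 (triv)               1             1                    1                    1                    1                    1                          
  chi_2 (sign: r->1, s->-1)  1             1                    1                    1                    1                    -1                         
  chi_3 (2d, j=1)            2             2*cos(2*pi/9)        2*cos(4*pi/9)        -1                   -2*cos(pi/9)         0                          
  chi_4 (2d, j=2)            2             2*cos(4*pi/9)        -2*cos(pi/9)         -1                   2*cos(2*pi/9)        0                          
  chi_5 (2d, j=3)            2             -1                   -1                   2                    -1                   0                          
  chi_6 (2d, j=4)            2             -2*cos(pi/9)         2*cos(2*pi/9)        -1                   2*cos(4*pi/9)        0                          

Spot check: chi_6 (2d, j=4) on {s, sr, ..., sr^8} = 0.

Details: D_9 has order 2*9 = 18 with 6 conjugacy classes, hence 6 irreducibles. Sum of squared dims 1 + 1 + 4 + 4 + 4 + 4 = 18 = |G|. Linear characters come from the abelianisation; the 2-dimensional irreps have character r^k -> 2*cos(2*pi*j*k/9), reflections -> 0.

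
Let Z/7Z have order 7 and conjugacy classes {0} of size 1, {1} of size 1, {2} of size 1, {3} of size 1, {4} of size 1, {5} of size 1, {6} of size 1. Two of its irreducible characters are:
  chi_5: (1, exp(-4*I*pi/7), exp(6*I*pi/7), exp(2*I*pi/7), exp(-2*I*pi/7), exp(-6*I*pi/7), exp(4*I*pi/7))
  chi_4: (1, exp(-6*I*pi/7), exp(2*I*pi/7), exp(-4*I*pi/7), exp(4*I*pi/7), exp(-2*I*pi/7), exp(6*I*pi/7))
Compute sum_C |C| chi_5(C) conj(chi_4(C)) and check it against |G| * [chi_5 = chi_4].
Sum = 0; so <chi_5, chi_4> = 0 (distinct irreducibles are orthogonal).

Solution. Compute term by term over conjugacy classes (|C| * chi_5(C) * conj(chi_4(C))):
  1*(1)*conj(1) + 1*(exp(-4*I*pi/7))*conj(exp(-6*I*pi/7)) + 1*(exp(6*I*pi/7))*conj(exp(2*I*pi/7)) + 1*(exp(2*I*pi/7))*conj(exp(-4*I*pi/7)) + 1*(exp(-2*I*pi/7))*conj(exp(4*I*pi/7)) + 1*(exp(-6*I*pi/7))*conj(exp(-2*I*pi/7)) + 1*(exp(4*I*pi/7))*conj(exp(6*I*pi/7))
  = (1) + (exp(2*I*pi/7)) + (exp(4*I*pi/7)) + (exp(6*I*pi/7)) + (exp(-6*I*pi/7)) + (exp(-4*I*pi/7)) + (exp(-2*I*pi/7))
  = 0.
(Exp terms are combined using exp(i*s)*conj(exp(i*t)) = exp(i*(s-t)), and sums of them are collapsed using the identity that for every m > 1 the m distinct m-th roots of unity sum to 0, e.g. 1 + exp(2*I*pi/3) + exp(-2*I*pi/3) = 0.)
Dividing by |G| = 7 gives 0/7 = 0, matching the row-orthogonality relation <chi_5, chi_4> = [chi_5 = chi_4].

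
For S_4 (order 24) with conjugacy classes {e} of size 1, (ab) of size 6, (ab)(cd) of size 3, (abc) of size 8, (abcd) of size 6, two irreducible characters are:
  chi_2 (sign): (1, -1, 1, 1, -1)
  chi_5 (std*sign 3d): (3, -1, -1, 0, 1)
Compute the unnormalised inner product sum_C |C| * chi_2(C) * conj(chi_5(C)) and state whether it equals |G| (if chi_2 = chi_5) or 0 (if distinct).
Sum = 0; so <chi_2, chi_5> = 0 (distinct irreducibles are orthogonal).

Why: Compute term by term over conjugacy classes (|C| * chi_2(C) * conj(chi_5(C))):
  1*(1)*conj(3) + 6*(-1)*conj(-1) + 3*(1)*conj(-1) + 8*(1)*conj(0) + 6*(-1)*conj(1)
  = (3) + (6) + (-3) + (0) + (-6)
  = 0.
Dividing by |G| = 24 gives 0/24 = 0, matching the row-orthogonality relation <chi_2, chi_5> = [chi_2 = chi_5].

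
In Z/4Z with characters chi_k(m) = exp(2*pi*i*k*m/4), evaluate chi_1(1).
chi_1(1) = zeta_4^1 = I

Working: chi_1(1) = zeta_4^(1*1) = zeta_4^1. Since zeta_4^4 = 1, this equals zeta_4^1 = exp(2*pi*i*1/4) = I.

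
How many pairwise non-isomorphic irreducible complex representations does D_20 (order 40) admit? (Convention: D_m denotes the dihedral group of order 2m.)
13

Reasoning: The number of irreducible complex representations of a finite group equals its number of conjugacy classes. D_20 has 13 conjugacy classes (n/2 + 3 for n even), so D_20 (order 40) has exactly 13 irreducible complex representations.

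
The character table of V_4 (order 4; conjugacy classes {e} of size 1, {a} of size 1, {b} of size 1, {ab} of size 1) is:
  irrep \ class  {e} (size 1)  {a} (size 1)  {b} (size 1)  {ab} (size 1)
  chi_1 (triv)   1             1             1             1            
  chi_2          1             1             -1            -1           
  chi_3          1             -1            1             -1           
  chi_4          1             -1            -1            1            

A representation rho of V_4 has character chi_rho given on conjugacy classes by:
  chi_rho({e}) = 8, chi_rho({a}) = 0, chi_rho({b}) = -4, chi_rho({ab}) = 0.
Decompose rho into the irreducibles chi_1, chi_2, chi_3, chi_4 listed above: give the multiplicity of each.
Multiplicities: chi_1: 1, chi_2: 3, chi_3: 1, chi_4: 3.

Use <chi_rho, chi> = (1/|G|) sum_C |C| * chi_rho(C) * conj(chi(C)) with |G| = 4 for each irreducible chi in the table:
  <chi_rho, chi_1> = (1/4)[1*(8)*conj(1) + 1*(0)*conj(1) + 1*(-4)*conj(1) + 1*(0)*conj(1)]
      = (1/4)[(8) + (0) + (-4) + (0)] = 4/4 = 1
  <chi_rho, chi_2> = (1/4)[1*(8)*conj(1) + 1*(0)*conj(1) + 1*(-4)*conj(-1) + 1*(0)*conj(-1)]
      = (1/4)[(8) + (0) + (4) + (0)] = 12/4 = 3
  <chi_rho, chi_3> = (1/4)[1*(8)*conj(1) + 1*(0)*conj(-1) + 1*(-4)*conj(1) + 1*(0)*conj(-1)]
      = (1/4)[(8) + (0) + (-4) + (0)] = 4/4 = 1
  <chi_rho, chi_4> = (1/4)[1*(8)*conj(1) + 1*(0)*conj(-1) + 1*(-4)*conj(-1) + 1*(0)*conj(1)]
      = (1/4)[(8) + (0) + (4) + (0)] = 12/4 = 3
Dimension check: dim(rho) = sum (mult * dim) = 1*1 + 3*1 + 1*1 + 3*1 = 8 = chi_rho(e) = 8.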